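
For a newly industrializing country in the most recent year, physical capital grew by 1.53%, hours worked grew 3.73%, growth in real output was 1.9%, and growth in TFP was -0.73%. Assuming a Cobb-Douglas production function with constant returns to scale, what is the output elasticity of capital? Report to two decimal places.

gY = gA + α·gK + (1−α)·gL, so gY − gA − gL = α(gK − gL).
1.9 + 0.73 − 3.73 = α × (1.53 − 3.73).
-1.1 = -2.2 α, so α = 0.5.

0.50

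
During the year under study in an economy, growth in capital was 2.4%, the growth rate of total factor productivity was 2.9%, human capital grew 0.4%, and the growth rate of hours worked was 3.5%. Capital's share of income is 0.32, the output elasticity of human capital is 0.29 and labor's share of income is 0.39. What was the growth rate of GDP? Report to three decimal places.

Labor's share = 1 − 0.32 − 0.29 = 0.39.
Capital: 0.32 × 2.4 = 0.768 pp.
Human capital: 0.29 × 0.4 = 0.116 pp.
Hours worked: 0.39 × 3.5 = 1.365 pp.
Output growth = 2.9 + 2.249 = 5.149%.

GDP growth was 5.149%.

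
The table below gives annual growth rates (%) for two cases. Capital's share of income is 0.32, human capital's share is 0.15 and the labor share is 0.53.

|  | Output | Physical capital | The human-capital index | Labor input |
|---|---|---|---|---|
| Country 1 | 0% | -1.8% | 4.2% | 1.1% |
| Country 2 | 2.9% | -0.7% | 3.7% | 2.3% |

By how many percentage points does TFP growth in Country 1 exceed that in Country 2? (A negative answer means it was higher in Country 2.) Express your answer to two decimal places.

-1.99 percentage points

Labor's share = 1 − 0.32 − 0.15 = 0.53.
Country 1: TFP = 0 + 0.576 − 0.63 − 0.583 = -0.637%.
Country 2: TFP = 2.9 + 0.224 − 0.555 − 1.219 = 1.35%.
Difference = -0.637 − (1.35) = -1.987 pp.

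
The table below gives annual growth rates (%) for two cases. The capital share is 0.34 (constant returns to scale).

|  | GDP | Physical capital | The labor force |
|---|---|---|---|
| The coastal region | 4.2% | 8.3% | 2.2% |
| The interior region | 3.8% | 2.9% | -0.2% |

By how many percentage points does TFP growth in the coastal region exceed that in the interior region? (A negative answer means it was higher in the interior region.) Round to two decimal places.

Labor's share = 1 − 0.34 = 0.66.
The coastal region: TFP = 4.2 − 2.822 − 1.452 = -0.074%.
The interior region: TFP = 3.8 − 0.986 + 0.132 = 2.946%.
Difference = -0.074 − (2.946) = -3.02 pp.

-3.02 percentage points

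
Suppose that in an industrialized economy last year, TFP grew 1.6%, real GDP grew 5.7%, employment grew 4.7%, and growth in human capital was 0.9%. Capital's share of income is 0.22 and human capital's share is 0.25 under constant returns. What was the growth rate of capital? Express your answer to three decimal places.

Labor's share = 1 − 0.22 − 0.25 = 0.53.
gY = gA + 0.25×0.9 + 0.53×4.7 + 0.22×g.
0.22×g = 5.7 − 1.6 − 2.716 = 1.384.
g = 1.384 / 0.22 = 6.29091%.

Capital grew 6.291%.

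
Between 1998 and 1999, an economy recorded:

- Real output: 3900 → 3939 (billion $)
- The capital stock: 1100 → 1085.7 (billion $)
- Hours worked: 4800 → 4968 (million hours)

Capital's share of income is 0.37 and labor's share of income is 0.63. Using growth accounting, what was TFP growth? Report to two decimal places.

-0.72%

Real output growth = (3939 − 3900) / 3900 = 1%.
The capital stock growth = (1085.7 − 1100) / 1100 = -1.3%.
Hours worked growth = (4968 − 4800) / 4800 = 3.5%.
Labor's share = 1 − 0.37 = 0.63.
The capital stock: 0.37 × (-1.3) = -0.481 pp.
Hours worked: 0.63 × 3.5 = 2.205 pp.
TFP growth = 1 − 1.724 = -0.724%.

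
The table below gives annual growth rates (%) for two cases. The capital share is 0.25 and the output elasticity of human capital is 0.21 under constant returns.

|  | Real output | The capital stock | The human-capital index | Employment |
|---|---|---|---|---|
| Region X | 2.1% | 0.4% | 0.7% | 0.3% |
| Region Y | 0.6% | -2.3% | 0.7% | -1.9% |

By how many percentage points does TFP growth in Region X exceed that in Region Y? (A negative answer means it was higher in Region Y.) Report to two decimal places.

Labor's share = 1 − 0.25 − 0.21 = 0.54.
Region X: TFP = 2.1 − 0.1 − 0.147 − 0.162 = 1.691%.
Region Y: TFP = 0.6 + 0.575 − 0.147 + 1.026 = 2.054%.
Difference = 1.691 − (2.054) = -0.363 pp.

-0.36 percentage points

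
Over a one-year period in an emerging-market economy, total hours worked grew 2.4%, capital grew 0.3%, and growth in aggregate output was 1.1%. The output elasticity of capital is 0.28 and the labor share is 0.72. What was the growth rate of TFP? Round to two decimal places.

-0.71%

Labor's share = 1 − 0.28 = 0.72.
Capital: 0.28 × 0.3 = 0.084 pp.
Total hours worked: 0.72 × 2.4 = 1.728 pp.
TFP growth = 1.1 − 1.812 = -0.712%.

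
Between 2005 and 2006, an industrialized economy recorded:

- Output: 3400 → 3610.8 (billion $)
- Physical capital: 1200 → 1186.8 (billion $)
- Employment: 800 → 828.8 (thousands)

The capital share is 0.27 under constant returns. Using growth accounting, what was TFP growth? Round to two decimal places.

3.87%

Output growth = (3610.8 − 3400) / 3400 = 6.2%.
Physical capital growth = (1186.8 − 1200) / 1200 = -1.1%.
Employment growth = (828.8 − 800) / 800 = 3.6%.
Labor's share = 1 − 0.27 = 0.73.
Physical capital: 0.27 × (-1.1) = -0.297 pp.
Employment: 0.73 × 3.6 = 2.628 pp.
TFP growth = 6.2 − 2.331 = 3.869%.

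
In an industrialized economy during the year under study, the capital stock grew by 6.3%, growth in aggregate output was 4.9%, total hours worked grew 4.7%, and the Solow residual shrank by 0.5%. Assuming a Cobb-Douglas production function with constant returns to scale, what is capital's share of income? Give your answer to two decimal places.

gY = gA + α·gK + (1−α)·gL, so gY − gA − gL = α(gK − gL).
4.9 + 0.5 − 4.7 = α × (6.3 − 4.7).
0.7 = 1.6 α, so α = 0.4375.

0.44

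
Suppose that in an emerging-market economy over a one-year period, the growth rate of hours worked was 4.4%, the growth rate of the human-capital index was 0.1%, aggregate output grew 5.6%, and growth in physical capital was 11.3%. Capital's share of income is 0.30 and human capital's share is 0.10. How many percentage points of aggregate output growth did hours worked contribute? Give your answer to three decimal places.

2.640 pp

Labor's share = 1 − 0.3 − 0.1 = 0.6.
Contribution = share × growth = 0.6 × 4.4 = 2.64 pp.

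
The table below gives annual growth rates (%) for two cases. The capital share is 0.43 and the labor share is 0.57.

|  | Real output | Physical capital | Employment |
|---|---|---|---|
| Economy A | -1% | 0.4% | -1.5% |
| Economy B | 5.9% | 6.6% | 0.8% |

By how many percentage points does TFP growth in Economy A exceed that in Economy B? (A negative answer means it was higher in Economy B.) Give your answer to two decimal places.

Labor's share = 1 − 0.43 = 0.57.
Economy A: TFP = -1 − 0.172 + 0.855 = -0.317%.
Economy B: TFP = 5.9 − 2.838 − 0.456 = 2.606%.
Difference = -0.317 − (2.606) = -2.923 pp.

-2.92 percentage points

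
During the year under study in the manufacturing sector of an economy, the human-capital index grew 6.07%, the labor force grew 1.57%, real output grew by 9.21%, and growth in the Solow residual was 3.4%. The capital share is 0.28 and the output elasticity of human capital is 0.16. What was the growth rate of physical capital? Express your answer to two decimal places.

Physical capital growth was 14.14%.

Labor's share = 1 − 0.28 − 0.16 = 0.56.
gY = gA + 0.16×6.07 + 0.56×1.57 + 0.28×g.
0.28×g = 9.21 − 3.4 − 1.8504 = 3.9596.
g = 3.9596 / 0.28 = 14.1414%.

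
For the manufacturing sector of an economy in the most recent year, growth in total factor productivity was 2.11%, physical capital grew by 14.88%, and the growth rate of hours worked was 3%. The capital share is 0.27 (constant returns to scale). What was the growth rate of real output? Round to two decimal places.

Labor's share = 1 − 0.27 = 0.73.
Physical capital: 0.27 × 14.88 = 4.0176 pp.
Hours worked: 0.73 × 3 = 2.19 pp.
Output growth = 2.11 + 6.2076 = 8.3176%.

8.32%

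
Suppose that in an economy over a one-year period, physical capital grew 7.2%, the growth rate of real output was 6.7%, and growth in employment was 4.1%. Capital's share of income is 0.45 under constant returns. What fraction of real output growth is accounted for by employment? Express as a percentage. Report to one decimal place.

Labor's share = 1 − 0.45 = 0.55.
Employment contributed 0.55 × 4.1 = 2.255 pp.
Share of growth = 2.255 / 6.7 × 100 = 33.657%.

33.7%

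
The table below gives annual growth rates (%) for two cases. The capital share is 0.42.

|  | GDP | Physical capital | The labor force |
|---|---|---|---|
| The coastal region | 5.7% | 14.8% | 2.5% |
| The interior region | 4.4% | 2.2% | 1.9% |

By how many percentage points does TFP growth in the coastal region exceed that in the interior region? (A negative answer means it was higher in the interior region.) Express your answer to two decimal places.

-4.34 percentage points

Labor's share = 1 − 0.42 = 0.58.
The coastal region: TFP = 5.7 − 6.216 − 1.45 = -1.966%.
The interior region: TFP = 4.4 − 0.924 − 1.102 = 2.374%.
Difference = -1.966 − (2.374) = -4.34 pp.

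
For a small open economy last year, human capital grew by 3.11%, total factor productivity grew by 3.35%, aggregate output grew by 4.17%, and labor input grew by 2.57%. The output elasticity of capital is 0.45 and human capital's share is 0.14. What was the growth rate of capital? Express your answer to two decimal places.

Labor's share = 1 − 0.45 − 0.14 = 0.41.
gY = gA + 0.14×3.11 + 0.41×2.57 + 0.45×g.
0.45×g = 4.17 − 3.35 − 1.4891 = -0.6691.
g = -0.6691 / 0.45 = -1.4869%.

-1.49%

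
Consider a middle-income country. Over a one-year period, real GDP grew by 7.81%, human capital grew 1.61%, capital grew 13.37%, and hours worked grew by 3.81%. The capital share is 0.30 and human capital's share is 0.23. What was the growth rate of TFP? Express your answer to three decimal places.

1.638%

Labor's share = 1 − 0.3 − 0.23 = 0.47.
Capital: 0.3 × 13.37 = 4.011 pp.
Human capital: 0.23 × 1.61 = 0.3703 pp.
Hours worked: 0.47 × 3.81 = 1.7907 pp.
TFP growth = 7.81 − 6.172 = 1.638%.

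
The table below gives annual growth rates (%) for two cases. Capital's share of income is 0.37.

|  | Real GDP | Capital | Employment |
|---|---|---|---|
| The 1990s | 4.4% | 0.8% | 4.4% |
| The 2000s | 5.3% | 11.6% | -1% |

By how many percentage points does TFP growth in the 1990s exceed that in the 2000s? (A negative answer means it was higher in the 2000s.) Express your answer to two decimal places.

Labor's share = 1 − 0.37 = 0.63.
The 1990s: TFP = 4.4 − 0.296 − 2.772 = 1.332%.
The 2000s: TFP = 5.3 − 4.292 + 0.63 = 1.638%.
Difference = 1.332 − (1.638) = -0.306 pp.

-0.31 percentage points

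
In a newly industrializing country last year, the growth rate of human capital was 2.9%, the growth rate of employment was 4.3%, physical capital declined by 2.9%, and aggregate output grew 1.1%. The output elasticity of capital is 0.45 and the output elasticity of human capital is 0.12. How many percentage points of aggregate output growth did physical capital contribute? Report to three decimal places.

-1.305 percentage points

Contribution = share × growth = 0.45 × (-2.9) = -1.305 pp.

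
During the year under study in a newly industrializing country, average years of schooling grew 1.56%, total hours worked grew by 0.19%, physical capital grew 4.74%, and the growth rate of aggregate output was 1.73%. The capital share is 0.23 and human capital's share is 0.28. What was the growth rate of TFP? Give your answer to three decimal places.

Labor's share = 1 − 0.23 − 0.28 = 0.49.
Physical capital: 0.23 × 4.74 = 1.0902 pp.
Average years of schooling: 0.28 × 1.56 = 0.4368 pp.
Total hours worked: 0.49 × 0.19 = 0.0931 pp.
TFP growth = 1.73 − 1.6201 = 0.1099%.

0.110%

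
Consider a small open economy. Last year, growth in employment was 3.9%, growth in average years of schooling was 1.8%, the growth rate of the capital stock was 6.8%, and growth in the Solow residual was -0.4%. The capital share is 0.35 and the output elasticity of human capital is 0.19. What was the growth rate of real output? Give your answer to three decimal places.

Labor's share = 1 − 0.35 − 0.19 = 0.46.
The capital stock: 0.35 × 6.8 = 2.38 pp.
Average years of schooling: 0.19 × 1.8 = 0.342 pp.
Employment: 0.46 × 3.9 = 1.794 pp.
Output growth = -0.4 + 4.516 = 4.116%.

4.116%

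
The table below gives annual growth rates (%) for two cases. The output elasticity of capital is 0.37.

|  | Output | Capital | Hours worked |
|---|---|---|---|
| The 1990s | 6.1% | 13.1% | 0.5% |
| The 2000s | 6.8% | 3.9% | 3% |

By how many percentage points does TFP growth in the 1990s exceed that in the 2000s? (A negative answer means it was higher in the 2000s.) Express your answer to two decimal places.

-2.53 percentage points

Labor's share = 1 − 0.37 = 0.63.
The 1990s: TFP = 6.1 − 4.847 − 0.315 = 0.938%.
The 2000s: TFP = 6.8 − 1.443 − 1.89 = 3.467%.
Difference = 0.938 − (3.467) = -2.529 pp.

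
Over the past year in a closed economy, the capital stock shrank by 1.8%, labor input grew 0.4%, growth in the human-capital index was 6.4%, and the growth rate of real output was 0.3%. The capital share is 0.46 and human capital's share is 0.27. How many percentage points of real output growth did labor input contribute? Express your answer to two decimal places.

0.11 percentage points

Labor's share = 1 − 0.46 − 0.27 = 0.27.
Contribution = share × growth = 0.27 × 0.4 = 0.108 pp.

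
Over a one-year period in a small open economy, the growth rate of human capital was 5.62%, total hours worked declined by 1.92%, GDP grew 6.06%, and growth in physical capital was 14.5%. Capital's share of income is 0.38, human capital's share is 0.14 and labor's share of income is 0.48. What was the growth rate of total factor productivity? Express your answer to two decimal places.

Labor's share = 1 − 0.38 − 0.14 = 0.48.
Physical capital: 0.38 × 14.5 = 5.51 pp.
Human capital: 0.14 × 5.62 = 0.7868 pp.
Total hours worked: 0.48 × (-1.92) = -0.9216 pp.
TFP growth = 6.06 − 5.3752 = 0.6848%.

0.68%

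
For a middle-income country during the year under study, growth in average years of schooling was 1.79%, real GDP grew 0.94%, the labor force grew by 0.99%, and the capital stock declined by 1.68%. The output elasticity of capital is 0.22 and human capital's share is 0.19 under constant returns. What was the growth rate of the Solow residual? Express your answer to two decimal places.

Labor's share = 1 − 0.22 − 0.19 = 0.59.
The capital stock: 0.22 × (-1.68) = -0.3696 pp.
Average years of schooling: 0.19 × 1.79 = 0.3401 pp.
The labor force: 0.59 × 0.99 = 0.5841 pp.
TFP growth = 0.94 − 0.5546 = 0.3854%.

0.39%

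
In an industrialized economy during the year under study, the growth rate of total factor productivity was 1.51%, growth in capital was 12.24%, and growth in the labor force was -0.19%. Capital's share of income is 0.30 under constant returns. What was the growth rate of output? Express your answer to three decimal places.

5.049%

Labor's share = 1 − 0.3 = 0.7.
Capital: 0.3 × 12.24 = 3.672 pp.
The labor force: 0.7 × (-0.19) = -0.133 pp.
Output growth = 1.51 + 3.539 = 5.049%.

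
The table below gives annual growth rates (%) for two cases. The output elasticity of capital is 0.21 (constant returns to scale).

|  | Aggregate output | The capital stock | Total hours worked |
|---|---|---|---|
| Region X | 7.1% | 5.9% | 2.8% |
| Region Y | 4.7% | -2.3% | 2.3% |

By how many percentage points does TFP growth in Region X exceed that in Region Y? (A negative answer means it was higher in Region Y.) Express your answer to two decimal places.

0.28 percentage points

Labor's share = 1 − 0.21 = 0.79.
Region X: TFP = 7.1 − 1.239 − 2.212 = 3.649%.
Region Y: TFP = 4.7 + 0.483 − 1.817 = 3.366%.
Difference = 3.649 − (3.366) = 0.283 pp.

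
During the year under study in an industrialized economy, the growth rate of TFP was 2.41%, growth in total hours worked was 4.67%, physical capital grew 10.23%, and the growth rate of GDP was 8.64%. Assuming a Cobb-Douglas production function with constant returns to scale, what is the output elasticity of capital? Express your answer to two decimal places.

The output elasticity of capital is 0.28.

gY = gA + α·gK + (1−α)·gL, so gY − gA − gL = α(gK − gL).
8.64 − 2.41 − 4.67 = α × (10.23 − 4.67).
1.56 = 5.56 α, so α = 0.2806.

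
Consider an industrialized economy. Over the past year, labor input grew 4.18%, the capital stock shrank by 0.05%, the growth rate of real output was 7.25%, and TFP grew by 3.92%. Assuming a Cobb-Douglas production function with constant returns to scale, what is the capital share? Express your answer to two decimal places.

gY = gA + α·gK + (1−α)·gL, so gY − gA − gL = α(gK − gL).
7.25 − 3.92 − 4.18 = α × (-0.05 − 4.18).
-0.85 = -4.23 α, so α = 0.2009.

0.20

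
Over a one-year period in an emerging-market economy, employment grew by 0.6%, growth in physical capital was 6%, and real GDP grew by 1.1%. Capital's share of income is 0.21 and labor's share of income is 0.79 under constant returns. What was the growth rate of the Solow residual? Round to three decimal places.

Labor's share = 1 − 0.21 = 0.79.
Physical capital: 0.21 × 6 = 1.26 pp.
Employment: 0.79 × 0.6 = 0.474 pp.
TFP growth = 1.1 − 1.734 = -0.634%.

-0.634%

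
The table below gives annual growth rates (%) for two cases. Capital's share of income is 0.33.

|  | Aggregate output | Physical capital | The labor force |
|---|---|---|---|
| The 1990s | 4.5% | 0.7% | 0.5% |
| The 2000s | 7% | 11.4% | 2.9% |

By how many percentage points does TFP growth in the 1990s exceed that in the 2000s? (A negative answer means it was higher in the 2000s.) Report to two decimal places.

2.64 percentage points

Labor's share = 1 − 0.33 = 0.67.
The 1990s: TFP = 4.5 − 0.231 − 0.335 = 3.934%.
The 2000s: TFP = 7 − 3.762 − 1.943 = 1.295%.
Difference = 3.934 − (1.295) = 2.639 pp.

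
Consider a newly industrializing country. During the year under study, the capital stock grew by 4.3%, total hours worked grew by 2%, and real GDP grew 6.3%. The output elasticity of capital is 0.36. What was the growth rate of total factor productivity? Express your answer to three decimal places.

Labor's share = 1 − 0.36 = 0.64.
The capital stock: 0.36 × 4.3 = 1.548 pp.
Total hours worked: 0.64 × 2 = 1.28 pp.
TFP growth = 6.3 − 2.828 = 3.472%.

Total factor productivity growth was 3.472%.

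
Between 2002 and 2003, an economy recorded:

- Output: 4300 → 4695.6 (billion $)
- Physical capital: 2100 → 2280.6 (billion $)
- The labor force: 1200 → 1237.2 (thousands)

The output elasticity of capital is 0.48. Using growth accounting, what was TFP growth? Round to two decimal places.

3.46%

Output growth = (4695.6 − 4300) / 4300 = 9.2%.
Physical capital growth = (2280.6 − 2100) / 2100 = 8.6%.
The labor force growth = (1237.2 − 1200) / 1200 = 3.1%.
Labor's share = 1 − 0.48 = 0.52.
Physical capital: 0.48 × 8.6 = 4.128 pp.
The labor force: 0.52 × 3.1 = 1.612 pp.
TFP growth = 9.2 − 5.74 = 3.46%.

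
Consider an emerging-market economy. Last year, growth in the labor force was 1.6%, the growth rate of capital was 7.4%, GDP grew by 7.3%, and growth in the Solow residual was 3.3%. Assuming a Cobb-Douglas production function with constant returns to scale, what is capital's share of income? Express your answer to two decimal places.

Capital's share of income is 0.41.

gY = gA + α·gK + (1−α)·gL, so gY − gA − gL = α(gK − gL).
7.3 − 3.3 − 1.6 = α × (7.4 − 1.6).
2.4 = 5.8 α, so α = 0.4138.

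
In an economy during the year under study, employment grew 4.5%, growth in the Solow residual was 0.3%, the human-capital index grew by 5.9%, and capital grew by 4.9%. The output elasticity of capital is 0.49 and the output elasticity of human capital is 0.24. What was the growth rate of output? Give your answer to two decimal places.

Labor's share = 1 − 0.49 − 0.24 = 0.27.
Capital: 0.49 × 4.9 = 2.401 pp.
The human-capital index: 0.24 × 5.9 = 1.416 pp.
Employment: 0.27 × 4.5 = 1.215 pp.
Output growth = 0.3 + 5.032 = 5.332%.

5.33%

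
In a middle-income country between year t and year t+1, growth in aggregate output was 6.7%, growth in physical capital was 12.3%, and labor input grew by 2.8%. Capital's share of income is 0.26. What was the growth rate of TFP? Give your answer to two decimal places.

Labor's share = 1 − 0.26 = 0.74.
Physical capital: 0.26 × 12.3 = 3.198 pp.
Labor input: 0.74 × 2.8 = 2.072 pp.
TFP growth = 6.7 − 5.27 = 1.43%.

1.43%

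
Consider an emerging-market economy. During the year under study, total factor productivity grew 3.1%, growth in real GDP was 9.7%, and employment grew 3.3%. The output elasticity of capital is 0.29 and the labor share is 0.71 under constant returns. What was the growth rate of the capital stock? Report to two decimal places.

14.68%

Labor's share = 1 − 0.29 = 0.71.
gY = gA + 0.71×3.3 + 0.29×g.
0.29×g = 9.7 − 3.1 − 2.343 = 4.257.
g = 4.257 / 0.29 = 14.6793%.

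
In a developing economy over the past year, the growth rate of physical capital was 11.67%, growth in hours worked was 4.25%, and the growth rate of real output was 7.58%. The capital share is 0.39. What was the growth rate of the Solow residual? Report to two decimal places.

The Solow residual growth was 0.44%.

Labor's share = 1 − 0.39 = 0.61.
Physical capital: 0.39 × 11.67 = 4.5513 pp.
Hours worked: 0.61 × 4.25 = 2.5925 pp.
TFP growth = 7.58 − 7.1438 = 0.4362%.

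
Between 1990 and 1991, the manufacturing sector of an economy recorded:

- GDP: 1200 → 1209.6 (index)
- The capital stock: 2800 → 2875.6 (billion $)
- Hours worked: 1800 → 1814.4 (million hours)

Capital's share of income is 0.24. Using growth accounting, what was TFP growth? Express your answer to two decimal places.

-0.46%

GDP growth = (1209.6 − 1200) / 1200 = 0.8%.
The capital stock growth = (2875.6 − 2800) / 2800 = 2.7%.
Hours worked growth = (1814.4 − 1800) / 1800 = 0.8%.
Labor's share = 1 − 0.24 = 0.76.
The capital stock: 0.24 × 2.7 = 0.648 pp.
Hours worked: 0.76 × 0.8 = 0.608 pp.
TFP growth = 0.8 − 1.256 = -0.456%.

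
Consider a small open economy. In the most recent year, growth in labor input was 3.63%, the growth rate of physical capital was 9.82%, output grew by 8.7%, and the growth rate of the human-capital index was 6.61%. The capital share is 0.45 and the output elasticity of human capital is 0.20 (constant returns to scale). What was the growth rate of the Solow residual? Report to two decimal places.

1.69%

Labor's share = 1 − 0.45 − 0.2 = 0.35.
Physical capital: 0.45 × 9.82 = 4.419 pp.
The human-capital index: 0.2 × 6.61 = 1.322 pp.
Labor input: 0.35 × 3.63 = 1.2705 pp.
TFP growth = 8.7 − 7.0115 = 1.6885%.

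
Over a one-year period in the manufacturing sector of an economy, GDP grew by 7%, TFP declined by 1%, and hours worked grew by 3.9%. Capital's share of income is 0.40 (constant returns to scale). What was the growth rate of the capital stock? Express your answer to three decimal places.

14.150%

Labor's share = 1 − 0.4 = 0.6.
gY = gA + 0.6×3.9 + 0.4×g.
0.4×g = 7 + 1 − 2.34 = 5.66.
g = 5.66 / 0.4 = 14.15%.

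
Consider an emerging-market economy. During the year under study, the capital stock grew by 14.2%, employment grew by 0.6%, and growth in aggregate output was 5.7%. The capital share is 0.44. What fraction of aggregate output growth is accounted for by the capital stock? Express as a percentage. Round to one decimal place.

The capital stock contributed 0.44 × 14.2 = 6.248 pp.
Share of growth = 6.248 / 5.7 × 100 = 109.614%.

109.6%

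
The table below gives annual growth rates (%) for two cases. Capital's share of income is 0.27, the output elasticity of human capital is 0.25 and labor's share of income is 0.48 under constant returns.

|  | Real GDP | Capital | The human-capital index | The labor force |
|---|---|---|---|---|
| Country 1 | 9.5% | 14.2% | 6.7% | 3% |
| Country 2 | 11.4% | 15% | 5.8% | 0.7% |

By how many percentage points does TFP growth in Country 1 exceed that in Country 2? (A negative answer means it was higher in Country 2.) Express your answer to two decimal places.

-3.01 percentage points

Labor's share = 1 − 0.27 − 0.25 = 0.48.
Country 1: TFP = 9.5 − 3.834 − 1.675 − 1.44 = 2.551%.
Country 2: TFP = 11.4 − 4.05 − 1.45 − 0.336 = 5.564%.
Difference = 2.551 − (5.564) = -3.013 pp.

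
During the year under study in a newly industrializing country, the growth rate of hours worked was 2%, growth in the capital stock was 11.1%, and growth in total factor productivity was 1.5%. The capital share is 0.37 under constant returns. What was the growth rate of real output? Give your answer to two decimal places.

Real output growth was 6.87%.

Labor's share = 1 − 0.37 = 0.63.
The capital stock: 0.37 × 11.1 = 4.107 pp.
Hours worked: 0.63 × 2 = 1.26 pp.
Output growth = 1.5 + 5.367 = 6.867%.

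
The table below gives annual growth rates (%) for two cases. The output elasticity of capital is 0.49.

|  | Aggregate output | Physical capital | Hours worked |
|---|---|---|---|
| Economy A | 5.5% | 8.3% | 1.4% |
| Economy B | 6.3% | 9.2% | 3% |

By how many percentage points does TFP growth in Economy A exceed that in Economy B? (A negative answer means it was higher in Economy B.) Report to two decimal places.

Labor's share = 1 − 0.49 = 0.51.
Economy A: TFP = 5.5 − 4.067 − 0.714 = 0.719%.
Economy B: TFP = 6.3 − 4.508 − 1.53 = 0.262%.
Difference = 0.719 − (0.262) = 0.457 pp.

0.46 percentage points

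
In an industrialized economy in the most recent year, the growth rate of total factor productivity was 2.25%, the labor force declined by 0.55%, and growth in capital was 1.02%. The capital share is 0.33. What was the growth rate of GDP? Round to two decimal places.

Labor's share = 1 − 0.33 = 0.67.
Capital: 0.33 × 1.02 = 0.3366 pp.
The labor force: 0.67 × (-0.55) = -0.3685 pp.
Output growth = 2.25 + (-0.0319) = 2.2181%.

2.22%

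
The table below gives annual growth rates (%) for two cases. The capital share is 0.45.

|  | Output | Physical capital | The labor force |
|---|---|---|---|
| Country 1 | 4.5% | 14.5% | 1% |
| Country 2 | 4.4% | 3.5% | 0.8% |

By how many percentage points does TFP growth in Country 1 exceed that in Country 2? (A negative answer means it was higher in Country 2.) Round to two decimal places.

Labor's share = 1 − 0.45 = 0.55.
Country 1: TFP = 4.5 − 6.525 − 0.55 = -2.575%.
Country 2: TFP = 4.4 − 1.575 − 0.44 = 2.385%.
Difference = -2.575 − (2.385) = -4.96 pp.

-4.96 percentage points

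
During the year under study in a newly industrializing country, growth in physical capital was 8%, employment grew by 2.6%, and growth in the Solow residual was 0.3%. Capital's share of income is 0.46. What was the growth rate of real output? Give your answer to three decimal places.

Real output growth was 5.384%.

Labor's share = 1 − 0.46 = 0.54.
Physical capital: 0.46 × 8 = 3.68 pp.
Employment: 0.54 × 2.6 = 1.404 pp.
Output growth = 0.3 + 5.084 = 5.384%.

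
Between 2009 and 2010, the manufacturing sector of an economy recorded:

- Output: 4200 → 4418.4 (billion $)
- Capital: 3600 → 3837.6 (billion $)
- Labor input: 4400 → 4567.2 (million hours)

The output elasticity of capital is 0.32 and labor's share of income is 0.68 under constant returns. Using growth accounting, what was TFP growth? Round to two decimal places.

TFP grew 0.50%.

Output growth = (4418.4 − 4200) / 4200 = 5.2%.
Capital growth = (3837.6 − 3600) / 3600 = 6.6%.
Labor input growth = (4567.2 − 4400) / 4400 = 3.8%.
Labor's share = 1 − 0.32 = 0.68.
Capital: 0.32 × 6.6 = 2.112 pp.
Labor input: 0.68 × 3.8 = 2.584 pp.
TFP growth = 5.2 − 4.696 = 0.504%.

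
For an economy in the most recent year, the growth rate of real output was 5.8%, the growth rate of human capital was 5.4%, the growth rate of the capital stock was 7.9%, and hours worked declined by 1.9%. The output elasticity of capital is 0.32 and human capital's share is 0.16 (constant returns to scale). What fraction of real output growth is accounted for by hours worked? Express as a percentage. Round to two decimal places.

Hours worked accounted for -17.03% of growth.

Labor's share = 1 − 0.32 − 0.16 = 0.52.
Hours worked contributed 0.52 × (-1.9) = -0.988 pp.
Share of growth = -0.988 / 5.8 × 100 = -17.0345%.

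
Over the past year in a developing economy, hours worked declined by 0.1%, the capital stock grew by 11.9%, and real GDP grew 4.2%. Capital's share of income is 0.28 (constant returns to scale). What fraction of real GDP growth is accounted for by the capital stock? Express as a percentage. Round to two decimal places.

79.33%

The capital stock contributed 0.28 × 11.9 = 3.332 pp.
Share of growth = 3.332 / 4.2 × 100 = 79.3333%.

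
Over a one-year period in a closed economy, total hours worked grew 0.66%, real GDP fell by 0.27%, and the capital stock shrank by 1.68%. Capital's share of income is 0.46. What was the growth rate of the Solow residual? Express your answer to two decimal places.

0.15%

Labor's share = 1 − 0.46 = 0.54.
The capital stock: 0.46 × (-1.68) = -0.7728 pp.
Total hours worked: 0.54 × 0.66 = 0.3564 pp.
TFP growth = -0.27 + 0.4164 = 0.1464%.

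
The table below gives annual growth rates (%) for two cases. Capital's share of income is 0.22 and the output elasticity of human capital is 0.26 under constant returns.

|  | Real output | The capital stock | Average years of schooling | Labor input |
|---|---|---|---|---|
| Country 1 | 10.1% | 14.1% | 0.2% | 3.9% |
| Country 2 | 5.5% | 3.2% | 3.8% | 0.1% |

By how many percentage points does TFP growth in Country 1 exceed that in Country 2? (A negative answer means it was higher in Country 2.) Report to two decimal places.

Labor's share = 1 − 0.22 − 0.26 = 0.52.
Country 1: TFP = 10.1 − 3.102 − 0.052 − 2.028 = 4.918%.
Country 2: TFP = 5.5 − 0.704 − 0.988 − 0.052 = 3.756%.
Difference = 4.918 − (3.756) = 1.162 pp.

1.16 percentage points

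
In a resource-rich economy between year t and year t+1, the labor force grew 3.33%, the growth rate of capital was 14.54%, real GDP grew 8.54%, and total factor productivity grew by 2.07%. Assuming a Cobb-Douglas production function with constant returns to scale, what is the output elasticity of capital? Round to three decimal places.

gY = gA + α·gK + (1−α)·gL, so gY − gA − gL = α(gK − gL).
8.54 − 2.07 − 3.33 = α × (14.54 − 3.33).
3.14 = 11.21 α, so α = 0.28011.

α = 0.280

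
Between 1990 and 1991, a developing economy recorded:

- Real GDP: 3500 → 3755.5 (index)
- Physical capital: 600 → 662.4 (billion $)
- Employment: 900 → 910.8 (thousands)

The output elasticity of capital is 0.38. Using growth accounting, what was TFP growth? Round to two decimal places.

Real GDP growth = (3755.5 − 3500) / 3500 = 7.3%.
Physical capital growth = (662.4 − 600) / 600 = 10.4%.
Employment growth = (910.8 − 900) / 900 = 1.2%.
Labor's share = 1 − 0.38 = 0.62.
Physical capital: 0.38 × 10.4 = 3.952 pp.
Employment: 0.62 × 1.2 = 0.744 pp.
TFP growth = 7.3 − 4.696 = 2.604%.

2.60%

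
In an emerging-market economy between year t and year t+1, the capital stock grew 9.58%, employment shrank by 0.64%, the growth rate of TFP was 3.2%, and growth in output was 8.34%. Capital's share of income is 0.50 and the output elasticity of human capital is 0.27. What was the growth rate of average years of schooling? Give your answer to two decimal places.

Labor's share = 1 − 0.5 − 0.27 = 0.23.
gY = gA + 0.5×9.58 + 0.23×(-0.64) + 0.27×g.
0.27×g = 8.34 − 3.2 − 4.6428 = 0.4972.
g = 0.4972 / 0.27 = 1.8415%.

1.84%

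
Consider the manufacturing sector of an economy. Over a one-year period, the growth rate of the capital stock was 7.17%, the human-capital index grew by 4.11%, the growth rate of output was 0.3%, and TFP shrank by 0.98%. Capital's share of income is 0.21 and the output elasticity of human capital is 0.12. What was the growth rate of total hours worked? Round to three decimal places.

Labor's share = 1 − 0.21 − 0.12 = 0.67.
gY = gA + 0.21×7.17 + 0.12×4.11 + 0.67×g.
0.67×g = 0.3 + 0.98 − 1.9989 = -0.7189.
g = -0.7189 / 0.67 = -1.07299%.

-1.073%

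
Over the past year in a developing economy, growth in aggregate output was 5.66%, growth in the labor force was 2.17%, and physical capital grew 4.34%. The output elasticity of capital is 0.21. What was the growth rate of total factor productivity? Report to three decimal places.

Labor's share = 1 − 0.21 = 0.79.
Physical capital: 0.21 × 4.34 = 0.9114 pp.
The labor force: 0.79 × 2.17 = 1.7143 pp.
TFP growth = 5.66 − 2.6257 = 3.0343%.

Total factor productivity growth was 3.034%.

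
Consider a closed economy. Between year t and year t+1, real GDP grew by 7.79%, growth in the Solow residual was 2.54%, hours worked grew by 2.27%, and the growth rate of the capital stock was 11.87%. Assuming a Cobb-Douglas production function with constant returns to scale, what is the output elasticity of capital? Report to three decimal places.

gY = gA + α·gK + (1−α)·gL, so gY − gA − gL = α(gK − gL).
7.79 − 2.54 − 2.27 = α × (11.87 − 2.27).
2.98 = 9.6 α, so α = 0.31042.

The output elasticity of capital is 0.310.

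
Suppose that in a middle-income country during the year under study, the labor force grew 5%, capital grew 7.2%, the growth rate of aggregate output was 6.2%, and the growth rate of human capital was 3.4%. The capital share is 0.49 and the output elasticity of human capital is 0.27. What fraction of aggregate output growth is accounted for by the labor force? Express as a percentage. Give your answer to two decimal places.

19.35%

Labor's share = 1 − 0.49 − 0.27 = 0.24.
The labor force contributed 0.24 × 5 = 1.2 pp.
Share of growth = 1.2 / 6.2 × 100 = 19.3548%.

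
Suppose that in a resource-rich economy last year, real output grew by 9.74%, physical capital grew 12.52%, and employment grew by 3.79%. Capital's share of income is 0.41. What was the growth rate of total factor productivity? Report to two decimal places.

2.37%

Labor's share = 1 − 0.41 = 0.59.
Physical capital: 0.41 × 12.52 = 5.1332 pp.
Employment: 0.59 × 3.79 = 2.2361 pp.
TFP growth = 9.74 − 7.3693 = 2.3707%.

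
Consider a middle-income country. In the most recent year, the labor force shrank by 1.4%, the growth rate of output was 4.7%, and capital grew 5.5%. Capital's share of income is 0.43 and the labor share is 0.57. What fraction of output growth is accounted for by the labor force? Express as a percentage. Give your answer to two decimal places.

Labor's share = 1 − 0.43 = 0.57.
The labor force contributed 0.57 × (-1.4) = -0.798 pp.
Share of growth = -0.798 / 4.7 × 100 = -16.9787%.

-16.98%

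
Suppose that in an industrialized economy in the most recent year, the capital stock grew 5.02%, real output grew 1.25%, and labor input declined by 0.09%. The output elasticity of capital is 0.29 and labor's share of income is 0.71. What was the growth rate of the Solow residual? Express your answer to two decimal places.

-0.14%

Labor's share = 1 − 0.29 = 0.71.
The capital stock: 0.29 × 5.02 = 1.4558 pp.
Labor input: 0.71 × (-0.09) = -0.0639 pp.
TFP growth = 1.25 − 1.3919 = -0.1419%.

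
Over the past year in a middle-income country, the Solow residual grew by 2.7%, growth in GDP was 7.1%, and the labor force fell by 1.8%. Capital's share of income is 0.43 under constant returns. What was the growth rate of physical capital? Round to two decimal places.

Labor's share = 1 − 0.43 = 0.57.
gY = gA + 0.57×(-1.8) + 0.43×g.
0.43×g = 7.1 − 2.7 + 1.026 = 5.426.
g = 5.426 / 0.43 = 12.6186%.

12.62%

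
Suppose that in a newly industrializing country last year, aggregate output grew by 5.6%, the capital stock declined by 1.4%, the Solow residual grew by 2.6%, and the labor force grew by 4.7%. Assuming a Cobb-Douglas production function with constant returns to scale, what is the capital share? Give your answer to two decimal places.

gY = gA + α·gK + (1−α)·gL, so gY − gA − gL = α(gK − gL).
5.6 − 2.6 − 4.7 = α × (-1.4 − 4.7).
-1.7 = -6.1 α, so α = 0.2787.

The capital share is 0.28.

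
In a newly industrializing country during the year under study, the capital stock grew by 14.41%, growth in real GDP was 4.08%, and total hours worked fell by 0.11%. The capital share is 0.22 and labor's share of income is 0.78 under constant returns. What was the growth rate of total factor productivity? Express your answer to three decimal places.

Labor's share = 1 − 0.22 = 0.78.
The capital stock: 0.22 × 14.41 = 3.1702 pp.
Total hours worked: 0.78 × (-0.11) = -0.0858 pp.
TFP growth = 4.08 − 3.0844 = 0.9956%.

Total factor productivity grew 0.996%.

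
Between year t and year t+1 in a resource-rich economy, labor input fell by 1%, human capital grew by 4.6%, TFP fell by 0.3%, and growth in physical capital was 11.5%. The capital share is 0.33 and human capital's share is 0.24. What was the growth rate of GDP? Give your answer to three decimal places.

4.169%

Labor's share = 1 − 0.33 − 0.24 = 0.43.
Physical capital: 0.33 × 11.5 = 3.795 pp.
Human capital: 0.24 × 4.6 = 1.104 pp.
Labor input: 0.43 × (-1) = -0.43 pp.
Output growth = -0.3 + 4.469 = 4.169%.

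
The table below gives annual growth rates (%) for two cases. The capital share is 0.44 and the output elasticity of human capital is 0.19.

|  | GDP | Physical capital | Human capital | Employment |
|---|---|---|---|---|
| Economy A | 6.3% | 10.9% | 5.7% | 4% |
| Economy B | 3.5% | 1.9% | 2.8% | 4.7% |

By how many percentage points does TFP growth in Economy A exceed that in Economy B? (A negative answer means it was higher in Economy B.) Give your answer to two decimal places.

Labor's share = 1 − 0.44 − 0.19 = 0.37.
Economy A: TFP = 6.3 − 4.796 − 1.083 − 1.48 = -1.059%.
Economy B: TFP = 3.5 − 0.836 − 0.532 − 1.739 = 0.393%.
Difference = -1.059 − (0.393) = -1.452 pp.

-1.45 percentage points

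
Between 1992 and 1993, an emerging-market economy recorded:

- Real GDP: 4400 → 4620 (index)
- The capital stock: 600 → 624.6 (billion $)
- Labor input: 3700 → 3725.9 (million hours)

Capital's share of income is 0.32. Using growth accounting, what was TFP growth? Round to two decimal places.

Real GDP growth = (4620 − 4400) / 4400 = 5%.
The capital stock growth = (624.6 − 600) / 600 = 4.1%.
Labor input growth = (3725.9 − 3700) / 3700 = 0.7%.
Labor's share = 1 − 0.32 = 0.68.
The capital stock: 0.32 × 4.1 = 1.312 pp.
Labor input: 0.68 × 0.7 = 0.476 pp.
TFP growth = 5 − 1.788 = 3.212%.

TFP grew 3.21%.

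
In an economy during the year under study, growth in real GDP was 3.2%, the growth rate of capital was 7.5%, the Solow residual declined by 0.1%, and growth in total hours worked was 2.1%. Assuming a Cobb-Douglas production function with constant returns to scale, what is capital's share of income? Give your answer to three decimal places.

0.222

gY = gA + α·gK + (1−α)·gL, so gY − gA − gL = α(gK − gL).
3.2 + 0.1 − 2.1 = α × (7.5 − 2.1).
1.2 = 5.4 α, so α = 0.22222.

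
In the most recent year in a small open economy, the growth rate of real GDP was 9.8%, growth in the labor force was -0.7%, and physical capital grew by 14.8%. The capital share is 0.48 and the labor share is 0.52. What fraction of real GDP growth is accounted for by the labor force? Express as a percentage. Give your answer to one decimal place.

The labor force accounted for -3.7% of growth.

Labor's share = 1 − 0.48 = 0.52.
The labor force contributed 0.52 × (-0.7) = -0.364 pp.
Share of growth = -0.364 / 9.8 × 100 = -3.714%.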